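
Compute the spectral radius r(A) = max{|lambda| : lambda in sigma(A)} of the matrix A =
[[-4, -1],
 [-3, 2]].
r(A) = (2 + sqrt(48))/2 ≈ 4.4641

The eigenvalues of A are the roots of its characteristic polynomial. With M = A (coefficients from the trace and determinant):
  p(λ) = det(λ I - M) = λ^2 + 2λ - 11.
For λ^2 + 2λ - 11 the discriminant is 48. It is nonnegative but not a perfect square, so the roots are real and irrational: λ = (-2 ± sqrt(48))/2 ≈ 2.4641, -4.4641.
Thus the eigenvalues (to 4 decimals) are 2.4641 (modulus 2.4641); -4.4641 (modulus 4.4641). The spectral radius is the largest modulus: r(A) = (2 + sqrt(48))/2 ≈ 4.4641. (Cross-check: r(A) ≤ ||A||_2 ≈ 5.0198; equality holds whenever A is normal, though it can also hold for some non-normal A.)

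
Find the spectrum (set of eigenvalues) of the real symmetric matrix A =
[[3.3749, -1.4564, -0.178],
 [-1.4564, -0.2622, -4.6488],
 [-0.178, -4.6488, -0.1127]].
sigma(A) ≈ {-5, 3, 5}

A is real symmetric, so its spectrum consists of real eigenvalues. Expanding the characteristic polynomial of the displayed matrix gives
  det(λ I - A) = p(λ) = λ^3 + (-3)λ^2 + (-25)λ + (75).
Solving p(λ) = 0 yields eigenvalues ≈ -5, 3, 5. (A is shown rounded to 4 decimals, so these recover the underlying integer eigenvalues to within that precision.)
Verification: the trace of A = 3 equals the sum of eigenvalues 3, and det(A) ≈ -74.9993 matches the eigenvalue product -75.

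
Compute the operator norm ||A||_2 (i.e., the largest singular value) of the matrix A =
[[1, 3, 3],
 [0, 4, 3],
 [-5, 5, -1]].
||A||_2 ≈ 8.0802 (= sqrt(largest eigenvalue of A^T A))

||A||_2 = sigma_max(A) = sqrt(lambda_max(A^T A)). Form the symmetric matrix M = A^T A =
[[26, -22, 8],
 [-22, 50, 16],
 [8, 16, 19]].
Its characteristic polynomial (trace, sum of principal 2x2 minors, determinant of M give the coefficients) is
  p(λ) = det(λ I - M) = λ^3 - 95λ^2 + 1940λ - 16.
No integer candidate from the rational root theorem (±divisors of 16) is a root, so the roots are irrational. The cubic discriminant is Δ = 4759153488 > 0, so there are three distinct real roots. p(0) = -16 and p(1) = 1830 have opposite signs, so a root lies in (0, 1); Newton's method refines it to λ ≈ 0.0083. p(29) = 738 and p(30) = -316 have opposite signs, so a root lies in (29, 30); Newton's method refines it to λ ≈ 29.7014. p(65) = -666 and p(66) = 1700 have opposite signs, so a root lies in (65, 66); Newton's method refines it to λ ≈ 65.2903. Check (Vieta): the three roots sum to 95, matching tr M = 95.
So the eigenvalues of A^T A are ≈ 0.0083, 29.7014, 65.2903 (all ≥ 0, as they must be for A^T A). The largest is λ_max ≈ 65.2903, hence ||A||_2 = sqrt(λ_max) ≈ 8.0802.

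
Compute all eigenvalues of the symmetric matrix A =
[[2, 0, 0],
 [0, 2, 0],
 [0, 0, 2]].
sigma(A) ≈ {2} (2 with multiplicity 3)

A is real symmetric, so its spectrum consists of real eigenvalues. Expanding the characteristic polynomial of the displayed matrix gives
  det(λ I - A) = p(λ) = λ^3 + (-6)λ^2 + (12)λ + (-8).
Solving p(λ) = 0 yields eigenvalues ≈ 2, 2, 2. (A is shown rounded to 4 decimals, so these recover the underlying integer eigenvalues to within that precision.)
Verification: the trace of A = 6 equals the sum of eigenvalues 6, and det(A) ≈ 8.0000 matches the eigenvalue product 8.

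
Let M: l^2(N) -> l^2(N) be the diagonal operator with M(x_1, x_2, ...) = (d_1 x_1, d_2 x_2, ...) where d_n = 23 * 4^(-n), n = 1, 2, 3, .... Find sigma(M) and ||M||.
sigma(M) = {23 * 4^(-n) : n ≥ 1} ∪ {0}; ||M|| = 23/4

A bounded diagonal operator on l^2 with diagonal entries d_n has spectrum equal to the closure of {d_n : n ≥ 1}: every d_n is an eigenvalue (with eigenvector e_n), so {d_n} ⊂ sigma(M); the spectrum is closed, so its closure is too; and for lambda not in the closure, (M - lambda I) has bounded inverse (the diagonal entries 1/(d_n - lambda) are bounded). For our sequence d_n = 23 * 4^(-n), n = 1, 2, 3, ...:
  - {d_n} = {23 * 4^(-n) : n ≥ 1}; the only limit point is 0
  - closure = {23 * 4^(-n) : n ≥ 1} ∪ {0}
For the norm: a diagonal operator has ||M|| = sup_n |d_n|. Here d_n = 23 * 4^(-n) is positive and decreasing, so sup_n |d_n| = d_1 = 23/4. So ||M|| = 23/4.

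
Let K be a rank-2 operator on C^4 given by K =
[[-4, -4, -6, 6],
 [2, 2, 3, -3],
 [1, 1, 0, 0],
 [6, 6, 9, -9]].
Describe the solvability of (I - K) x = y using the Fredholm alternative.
(I - K) is invertible (det(I - K) = 15 ≠ 0), so for every y in C^4 the equation (I - K) x = y has a unique solution.

K has rank 2 and factors as K = U V^T = u1 v1^T + u2 v2^T with u1 = (0, 0, 1, 0), v1 = (1, 1, 0, 0), u2 = (2, -1, 0, -3), v2 = (-2, -2, -3, 3) (multiplying out reproduces the displayed K). The nonzero eigenvalues of U V^T coincide with those of the 2 x 2 matrix G = V^T U = [[v1·u1, v1·u2], [v2·u1, v2·u2]] = [[0, 1], [-3, -11]], and by the Sylvester determinant identity det(I_4 - U V^T) = det(I_2 - V^T U) = det([[1, -1], [3, 12]]) = (1)(12) - (-1)(3) = 15. (Direct check: I - K =
[[5, 4, 6, -6],
 [-2, -1, -3, 3],
 [-1, -1, 1, 0],
 [-6, -6, -9, 10]]
has determinant 15.) The finite-dimensional Fredholm alternative says: either (I - K) is invertible, or ker(I - K) ≠ {0} and then range(I - K) = ker((I - K)^*)^⊥, with dim ker(I - K) = dim ker((I - K)^*). Since det(I - K) ≠ 0, 1 is not an eigenvalue of K and ker(I - K) = {0}, so we are in the first case: for every y there is a unique x = (I - K)^(-1) y. (Explicitly, by the Woodbury identity, (I - U V^T)^(-1) = I + U (I_2 - G)^(-1) V^T.)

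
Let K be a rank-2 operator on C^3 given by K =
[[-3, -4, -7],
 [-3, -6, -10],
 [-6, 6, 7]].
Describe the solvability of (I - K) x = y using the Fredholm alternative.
(I - K) is invertible (det(I - K) = -36 ≠ 0), so for every y in C^3 the equation (I - K) x = y has a unique solution.

K has rank 2 and factors as K = U V^T = u1 v1^T + u2 v2^T with u1 = (1, 1, 2), v1 = (-3, 0, -1), u2 = (2, 3, -3), v2 = (0, -2, -3) (multiplying out reproduces the displayed K). The nonzero eigenvalues of U V^T coincide with those of the 2 x 2 matrix G = V^T U = [[v1·u1, v1·u2], [v2·u1, v2·u2]] = [[-5, -3], [-8, 3]], and by the Sylvester determinant identity det(I_3 - U V^T) = det(I_2 - V^T U) = det([[6, 3], [8, -2]]) = (6)(-2) - (3)(8) = -36. (Direct check: I - K =
[[4, 4, 7],
 [3, 7, 10],
 [6, -6, -6]]
has determinant -36.) The finite-dimensional Fredholm alternative says: either (I - K) is invertible, or ker(I - K) ≠ {0} and then range(I - K) = ker((I - K)^*)^⊥, with dim ker(I - K) = dim ker((I - K)^*). Since det(I - K) ≠ 0, 1 is not an eigenvalue of K and ker(I - K) = {0}, so we are in the first case: for every y there is a unique x = (I - K)^(-1) y. (Explicitly, by the Woodbury identity, (I - U V^T)^(-1) = I + U (I_2 - G)^(-1) V^T.)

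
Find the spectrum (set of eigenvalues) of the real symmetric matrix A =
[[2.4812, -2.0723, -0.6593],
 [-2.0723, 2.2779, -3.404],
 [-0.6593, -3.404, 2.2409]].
sigma(A) ≈ {-2, 3, 6}

A is real symmetric, so its spectrum consists of real eigenvalues. Expanding the characteristic polynomial of the displayed matrix gives
  det(λ I - A) = p(λ) = λ^3 + (-7)λ^2 + (0)λ + (36).
Solving p(λ) = 0 yields eigenvalues ≈ -2, 3, 6. (A is shown rounded to 4 decimals, so these recover the underlying integer eigenvalues to within that precision.)
Verification: the trace of A = 7 equals the sum of eigenvalues 7, and det(A) ≈ -35.9999 matches the eigenvalue product -36.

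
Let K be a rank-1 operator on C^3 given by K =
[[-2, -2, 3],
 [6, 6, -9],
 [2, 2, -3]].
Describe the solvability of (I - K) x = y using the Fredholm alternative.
(I - K) is singular (det(I - K) = 0, i.e. 1 ∈ sigma(K)). (I - K) x = y is solvable iff y ⊥ ker((I - K)^*) = span{(-2, -2, 3)}, i.e. iff -2y_1 - 2y_2 + 3y_3 = 0. When solvable, the solutions are x = y + c·(1, -3, -1), c arbitrary (ker(I - K) = span{(1, -3, -1)}, dimension 1).

K has rank 1, so it is an outer product K = u v^T: every row of K is a multiple of one row vector. Reading off the entries, u = (1, -3, -1) and v = (-2, -2, 3) (row i of K equals u_i·v^T). A rank-one matrix u v^T satisfies K u = u (v·u) and kills the (2)-dimensional subspace v^⊥, so its characteristic polynomial is lambda^2 (lambda - v·u) with v·u = tr K = 1. Hence the eigenvalues of I - K are 1 (multiplicity 2) and 1 - (1) = 0, so det(I - K) = 0. (Direct check: I - K =
[[3, 2, -3],
 [-6, -5, 9],
 [-2, -2, 4]]
has determinant 0.) So 1 is an eigenvalue of K and (I - K) is not invertible. The finite-dimensional Fredholm alternative says: either (I - K) is invertible, or ker(I - K) ≠ {0} and then range(I - K) = ker((I - K)^*)^⊥, with dim ker(I - K) = dim ker((I - K)^*). We are in the second case, so we need both kernels. Kernel of I - K: (I - K) u = u - u (v·u) = u - u = 0, so ker(I - K) = span{u} = span{(1, -3, -1)} (it is exactly 1-dimensional because rank(I - K) = 2). Kernel of the adjoint: K is real, so (I - K)^* = I - K^T = I - v u^T, and (I - v u^T) v = v - v (u·v) = 0; hence ker((I - K)^*) = span{v} = span{(-2, -2, 3)}. Therefore (I - K) x = y is solvable iff <y, v> = 0, i.e. iff -2y_1 - 2y_2 + 3y_3 = 0. When this holds, K y = u (v·y) = 0, so (I - K) y = y and x = y is a particular solution; the full solution set is the line x = y + c·u = y + c·(1, -3, -1), c ∈ C.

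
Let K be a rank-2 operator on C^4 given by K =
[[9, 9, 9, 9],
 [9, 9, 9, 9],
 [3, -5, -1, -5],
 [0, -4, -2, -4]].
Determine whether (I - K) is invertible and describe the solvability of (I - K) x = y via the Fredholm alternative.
(I - K) is invertible (det(I - K) = -54 ≠ 0), so for every y in C^4 the equation (I - K) x = y has a unique solution.

K has rank 2 and factors as K = U V^T = u1 v1^T + u2 v2^T with u1 = (0, 0, 2, 1), v1 = (3, -1, 1, -1), u2 = (-3, -3, 1, 1), v2 = (-3, -3, -3, -3) (multiplying out reproduces the displayed K). The nonzero eigenvalues of U V^T coincide with those of the 2 x 2 matrix G = V^T U = [[v1·u1, v1·u2], [v2·u1, v2·u2]] = [[1, -6], [-9, 12]], and by the Sylvester determinant identity det(I_4 - U V^T) = det(I_2 - V^T U) = det([[0, 6], [9, -11]]) = (0)(-11) - (6)(9) = -54. (Direct check: I - K =
[[-8, -9, -9, -9],
 [-9, -8, -9, -9],
 [-3, 5, 2, 5],
 [0, 4, 2, 5]]
has determinant -54.) The finite-dimensional Fredholm alternative says: either (I - K) is invertible, or ker(I - K) ≠ {0} and then range(I - K) = ker((I - K)^*)^⊥, with dim ker(I - K) = dim ker((I - K)^*). Since det(I - K) ≠ 0, 1 is not an eigenvalue of K and ker(I - K) = {0}, so we are in the first case: for every y there is a unique x = (I - K)^(-1) y. (Explicitly, by the Woodbury identity, (I - U V^T)^(-1) = I + U (I_2 - G)^(-1) V^T.)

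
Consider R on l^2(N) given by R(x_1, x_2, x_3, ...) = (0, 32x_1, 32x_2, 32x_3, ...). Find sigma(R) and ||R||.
sigma(R) = closed disk {z in C : |z| ≤ 32}; ||R|| = 32

Note R = 32·U where U is the unit right shift (U x)_k = x_{k-1} (with x_0 := 0); so ||R|| = 32||U|| and sigma(R) = 32·sigma(U). ||R x||^2 = sum_{k≥1} |32x_k|^2 = 1024||x||^2, so ||R|| = 32 and sigma(R) ⊂ {|z| ≤ 32}. For any |lambda| < 32, the equation (R - lambda I) x = 0 forces x_1 = 0, then 32x_k = lambda x_{k+1} ⇒ x = 0, so R has no eigenvalues. But (R - lambda I) is not surjective for |lambda| < 32: solving (R - lambda I) x = e_1 would require x_n proportional to (lambda/32)^(-n), which is not in l^2. So every |lambda| < 32 lies in the residual spectrum. The boundary |lambda| = 32 is in the approximate point spectrum (the spectrum is closed). Hence sigma(R) is the closed disk of radius 32.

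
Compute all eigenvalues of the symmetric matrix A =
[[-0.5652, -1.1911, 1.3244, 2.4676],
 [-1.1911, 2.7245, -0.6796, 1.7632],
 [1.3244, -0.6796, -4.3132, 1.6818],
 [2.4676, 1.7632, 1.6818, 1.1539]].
sigma(A) ≈ {-5, -3, 3, 4}

A is real symmetric, so its spectrum consists of real eigenvalues. Expanding the characteristic polynomial of the displayed matrix gives
  det(λ I - A) = p(λ) = λ^4 + (1)λ^3 + (-29)λ^2 + (-9)λ + (179.9962).
Solving p(λ) = 0 yields eigenvalues ≈ -5, -3, 3, 4. (A is shown rounded to 4 decimals, so these recover the underlying integer eigenvalues to within that precision.)
Verification: the trace of A = -1 equals the sum of eigenvalues -1, and det(A) ≈ 179.9962 matches the eigenvalue product 180.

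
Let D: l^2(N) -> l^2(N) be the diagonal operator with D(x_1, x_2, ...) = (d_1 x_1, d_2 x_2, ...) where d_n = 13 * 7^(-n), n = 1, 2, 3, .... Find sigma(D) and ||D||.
sigma(D) = {13 * 7^(-n) : n ≥ 1} ∪ {0}; ||D|| = 13/7

A bounded diagonal operator on l^2 with diagonal entries d_n has spectrum equal to the closure of {d_n : n ≥ 1}: every d_n is an eigenvalue (with eigenvector e_n), so {d_n} ⊂ sigma(D); the spectrum is closed, so its closure is too; and for lambda not in the closure, (D - lambda I) has bounded inverse (the diagonal entries 1/(d_n - lambda) are bounded). For our sequence d_n = 13 * 7^(-n), n = 1, 2, 3, ...:
  - {d_n} = {13 * 7^(-n) : n ≥ 1}; the only limit point is 0
  - closure = {13 * 7^(-n) : n ≥ 1} ∪ {0}
For the norm: a diagonal operator has ||D|| = sup_n |d_n|. Here d_n = 13 * 7^(-n) is positive and decreasing, so sup_n |d_n| = d_1 = 13/7. So ||D|| = 13/7.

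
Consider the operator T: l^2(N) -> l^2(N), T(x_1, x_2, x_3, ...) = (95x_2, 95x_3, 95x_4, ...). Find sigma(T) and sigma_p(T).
sigma(T) = closed disk {z in C : |z| ≤ 95}; sigma_p(T) = open disk {z in C : |z| < 95}

Note T = 95·V where V is the unit left shift (V x)_k = x_{k+1}; so sigma(T) = 95·sigma(V) and ||T|| = 95||V||. ||T x||^2 = 9025sum_{k≥2} |x_k|^2 ≤ 9025||x||^2, with equality on {x : x_1 = 0}, so ||T|| = 95. For any lambda with |lambda| < 95, set r = lambda/95 (|r| < 1); the vector x = (1, r, r^2, ...) is in l^2 and satisfies T x = 95(r, r^2, ...) = lambda x, so lambda is an eigenvalue. On the boundary |lambda| = 95 the geometric series diverges, so no l^2 eigenvector exists, but these lambda lie in the approximate point spectrum. Hence sigma(T) is the closed disk of radius 95 and sigma_p(T) is the open disk.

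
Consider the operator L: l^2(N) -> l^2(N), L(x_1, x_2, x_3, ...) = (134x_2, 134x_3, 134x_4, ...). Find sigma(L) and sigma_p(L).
sigma(L) = closed disk {z in C : |z| ≤ 134}; sigma_p(L) = open disk {z in C : |z| < 134}

Note L = 134·V where V is the unit left shift (V x)_k = x_{k+1}; so sigma(L) = 134·sigma(V) and ||L|| = 134||V||. ||L x||^2 = 17956sum_{k≥2} |x_k|^2 ≤ 17956||x||^2, with equality on {x : x_1 = 0}, so ||L|| = 134. For any lambda with |lambda| < 134, set r = lambda/134 (|r| < 1); the vector x = (1, r, r^2, ...) is in l^2 and satisfies L x = 134(r, r^2, ...) = lambda x, so lambda is an eigenvalue. On the boundary |lambda| = 134 the geometric series diverges, so no l^2 eigenvector exists, but these lambda lie in the approximate point spectrum. Hence sigma(L) is the closed disk of radius 134 and sigma_p(L) is the open disk.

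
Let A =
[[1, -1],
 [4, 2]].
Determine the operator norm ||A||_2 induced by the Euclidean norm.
||A||_2 = sqrt((22 + sqrt(340))/2) ≈ 4.4966 (= sqrt(largest eigenvalue of A^T A))

||A||_2 = sigma_max(A) = sqrt(lambda_max(A^T A)). Form the symmetric matrix M = A^T A =
[[17, 7],
 [7, 5]].
Its characteristic polynomial (trace, determinant of M give the coefficients) is
  p(λ) = det(λ I - M) = λ^2 - 22λ + 36.
For λ^2 - 22λ + 36 the discriminant is 340. It is nonnegative but not a perfect square, so the roots are real and irrational: λ = (22 ± sqrt(340))/2 ≈ 20.2195, 1.7805.
So the eigenvalues of A^T A are ≈ 1.7805, 20.2195 (all ≥ 0, as they must be for A^T A). The largest is λ_max = (22 + sqrt(340))/2 ≈ 20.2195, hence ||A||_2 = sqrt(λ_max) = sqrt((22 + sqrt(340))/2) ≈ 4.4966.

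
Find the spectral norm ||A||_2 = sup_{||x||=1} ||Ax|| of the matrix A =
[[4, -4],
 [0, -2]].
||A||_2 = sqrt((36 + sqrt(1040))/2) ≈ 5.8416 (= sqrt(largest eigenvalue of A^T A))

||A||_2 = sigma_max(A) = sqrt(lambda_max(A^T A)). Form the symmetric matrix M = A^T A =
[[16, -16],
 [-16, 20]].
Its characteristic polynomial (trace, determinant of M give the coefficients) is
  p(λ) = det(λ I - M) = λ^2 - 36λ + 64.
For λ^2 - 36λ + 64 the discriminant is 1040. It is nonnegative but not a perfect square, so the roots are real and irrational: λ = (36 ± sqrt(1040))/2 ≈ 34.1245, 1.8755.
So the eigenvalues of A^T A are ≈ 1.8755, 34.1245 (all ≥ 0, as they must be for A^T A). The largest is λ_max = (36 + sqrt(1040))/2 ≈ 34.1245, hence ||A||_2 = sqrt(λ_max) = sqrt((36 + sqrt(1040))/2) ≈ 5.8416.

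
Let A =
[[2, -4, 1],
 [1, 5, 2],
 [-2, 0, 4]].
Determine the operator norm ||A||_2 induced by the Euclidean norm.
||A||_2 ≈ 6.5671 (= sqrt(largest eigenvalue of A^T A))

||A||_2 = sigma_max(A) = sqrt(lambda_max(A^T A)). Form the symmetric matrix M = A^T A =
[[9, -3, -4],
 [-3, 41, 6],
 [-4, 6, 21]].
Its characteristic polynomial (trace, sum of principal 2x2 minors, determinant of M give the coefficients) is
  p(λ) = det(λ I - M) = λ^3 - 71λ^2 + 1358λ - 6724.
No integer candidate from the rational root theorem (±divisors of 6724) is a root, so the roots are irrational. The cubic discriminant is Δ = 101492244 > 0, so there are three distinct real roots. p(7) = -354 and p(8) = 108 have opposite signs, so a root lies in (7, 8); Newton's method refines it to λ ≈ 7.7465. p(20) = 36 and p(21) = -256 have opposite signs, so a root lies in (20, 21); Newton's method refines it to λ ≈ 20.127. p(43) = -102 and p(44) = 756 have opposite signs, so a root lies in (43, 44); Newton's method refines it to λ ≈ 43.1265. Check (Vieta): the three roots sum to 71, matching tr M = 71.
So the eigenvalues of A^T A are ≈ 7.7465, 20.127, 43.1265 (all ≥ 0, as they must be for A^T A). The largest is λ_max ≈ 43.1265, hence ||A||_2 = sqrt(λ_max) ≈ 6.5671.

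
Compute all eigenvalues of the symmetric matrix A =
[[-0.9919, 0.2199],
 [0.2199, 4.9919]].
sigma(A) ≈ {-1, 5}

A is real symmetric, so its spectrum consists of real eigenvalues. Expanding the characteristic polynomial of the displayed matrix gives
  det(λ I - A) = p(λ) = λ^2 + (-4)λ + (-5).
Solving p(λ) = 0 yields eigenvalues ≈ -1, 5. (A is shown rounded to 4 decimals, so these recover the underlying integer eigenvalues to within that precision.)
Verification: the trace of A = 4 equals the sum of eigenvalues 4, and det(A) ≈ -4.9998 matches the eigenvalue product -5.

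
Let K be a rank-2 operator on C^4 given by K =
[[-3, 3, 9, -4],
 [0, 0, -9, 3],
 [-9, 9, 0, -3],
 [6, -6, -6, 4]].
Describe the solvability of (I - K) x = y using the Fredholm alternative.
(I - K) is invertible (det(I - K) = 174 ≠ 0), so for every y in C^4 the equation (I - K) x = y has a unique solution.

K has rank 2 and factors as K = U V^T = u1 v1^T + u2 v2^T with u1 = (3, -3, 0, -2), v1 = (0, 0, 3, -1), u2 = (-1, 0, -3, 2), v2 = (3, -3, 0, 1) (multiplying out reproduces the displayed K). The nonzero eigenvalues of U V^T coincide with those of the 2 x 2 matrix G = V^T U = [[v1·u1, v1·u2], [v2·u1, v2·u2]] = [[2, -11], [16, -1]], and by the Sylvester determinant identity det(I_4 - U V^T) = det(I_2 - V^T U) = det([[-1, 11], [-16, 2]]) = (-1)(2) - (11)(-16) = 174. (Direct check: I - K =
[[4, -3, -9, 4],
 [0, 1, 9, -3],
 [9, -9, 1, 3],
 [-6, 6, 6, -3]]
has determinant 174.) The finite-dimensional Fredholm alternative says: either (I - K) is invertible, or ker(I - K) ≠ {0} and then range(I - K) = ker((I - K)^*)^⊥, with dim ker(I - K) = dim ker((I - K)^*). Since det(I - K) ≠ 0, 1 is not an eigenvalue of K and ker(I - K) = {0}, so we are in the first case: for every y there is a unique x = (I - K)^(-1) y. (Explicitly, by the Woodbury identity, (I - U V^T)^(-1) = I + U (I_2 - G)^(-1) V^T.)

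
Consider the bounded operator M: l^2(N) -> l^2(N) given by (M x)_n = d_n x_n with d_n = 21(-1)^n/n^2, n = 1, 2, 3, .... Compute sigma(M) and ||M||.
sigma(M) = {21(-1)^n/n^2 : n ≥ 1} ∪ {0}; ||M|| = 21

A bounded diagonal operator on l^2 with diagonal entries d_n has spectrum equal to the closure of {d_n : n ≥ 1}: every d_n is an eigenvalue (with eigenvector e_n), so {d_n} ⊂ sigma(M); the spectrum is closed, so its closure is too; and for lambda not in the closure, (M - lambda I) has bounded inverse (the diagonal entries 1/(d_n - lambda) are bounded). For our sequence d_n = 21(-1)^n/n^2, n = 1, 2, 3, ...:
  - {d_n} = {21(-1)^n/n^2 : n ≥ 1}; the only limit point is 0
  - closure = {21(-1)^n/n^2 : n ≥ 1} ∪ {0}
For the norm: a diagonal operator has ||M|| = sup_n |d_n|. Here |d_n| = 21/n^2 is decreasing, so sup_n |d_n| = |d_1| = 21. So ||M|| = 21.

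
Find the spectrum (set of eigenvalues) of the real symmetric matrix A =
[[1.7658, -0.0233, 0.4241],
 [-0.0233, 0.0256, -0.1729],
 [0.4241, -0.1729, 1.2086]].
sigma(A) ≈ {0, 1, 2}

A is real symmetric, so its spectrum consists of real eigenvalues. Expanding the characteristic polynomial of the displayed matrix gives
  det(λ I - A) = p(λ) = λ^3 + (-3)λ^2 + (2)λ + (0).
Solving p(λ) = 0 yields eigenvalues ≈ 0, 1, 2. (A is shown rounded to 4 decimals, so these recover the underlying integer eigenvalues to within that precision.)
Verification: the trace of A = 3 equals the sum of eigenvalues 3, and det(A) ≈ 0.0000 matches the eigenvalue product 0.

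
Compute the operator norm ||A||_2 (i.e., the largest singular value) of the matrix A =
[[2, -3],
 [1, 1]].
||A||_2 = sqrt((15 + sqrt(125))/2) ≈ 3.618 (= sqrt(largest eigenvalue of A^T A))

||A||_2 = sigma_max(A) = sqrt(lambda_max(A^T A)). Form the symmetric matrix M = A^T A =
[[5, -5],
 [-5, 10]].
Its characteristic polynomial (trace, determinant of M give the coefficients) is
  p(λ) = det(λ I - M) = λ^2 - 15λ + 25.
For λ^2 - 15λ + 25 the discriminant is 125. It is nonnegative but not a perfect square, so the roots are real and irrational: λ = (15 ± sqrt(125))/2 ≈ 13.0902, 1.9098.
So the eigenvalues of A^T A are ≈ 1.9098, 13.0902 (all ≥ 0, as they must be for A^T A). The largest is λ_max = (15 + sqrt(125))/2 ≈ 13.0902, hence ||A||_2 = sqrt(λ_max) = sqrt((15 + sqrt(125))/2) ≈ 3.618.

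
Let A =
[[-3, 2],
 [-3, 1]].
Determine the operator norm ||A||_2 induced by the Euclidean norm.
||A||_2 = sqrt((23 + sqrt(493))/2) ≈ 4.7541 (= sqrt(largest eigenvalue of A^T A))

||A||_2 = sigma_max(A) = sqrt(lambda_max(A^T A)). Form the symmetric matrix M = A^T A =
[[18, -9],
 [-9, 5]].
Its characteristic polynomial (trace, determinant of M give the coefficients) is
  p(λ) = det(λ I - M) = λ^2 - 23λ + 9.
For λ^2 - 23λ + 9 the discriminant is 493. It is nonnegative but not a perfect square, so the roots are real and irrational: λ = (23 ± sqrt(493))/2 ≈ 22.6018, 0.3982.
So the eigenvalues of A^T A are ≈ 0.3982, 22.6018 (all ≥ 0, as they must be for A^T A). The largest is λ_max = (23 + sqrt(493))/2 ≈ 22.6018, hence ||A||_2 = sqrt(λ_max) = sqrt((23 + sqrt(493))/2) ≈ 4.7541.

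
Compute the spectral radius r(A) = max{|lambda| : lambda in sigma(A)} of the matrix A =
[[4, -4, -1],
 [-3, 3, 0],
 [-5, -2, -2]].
r(A) ≈ 7.227

The eigenvalues of A are the roots of its characteristic polynomial. With M = A (coefficients from the trace, the sum of principal 2x2 minors, and det A):
  p(λ) = det(λ I - M) = λ^3 - 5λ^2 - 19λ + 21.
No integer candidate from the rational root theorem (±divisors of 21) is a root, so the roots are irrational. The cubic discriminant is Δ = 70964 > 0, so there are three distinct real roots. p(-4) = -47 and p(-3) = 6 have opposite signs, so a root lies in (-4, -3); Newton's method refines it to λ ≈ -3.1496. p(0) = 21 and p(1) = -2 have opposite signs, so a root lies in (0, 1); Newton's method refines it to λ ≈ 0.9226. p(7) = -14 and p(8) = 61 have opposite signs, so a root lies in (7, 8); Newton's method refines it to λ ≈ 7.227. Check (Vieta): the three roots sum to 5, matching tr M = 5.
Thus the eigenvalues (to 4 decimals) are -3.1496 (modulus 3.1496); 0.9226 (modulus 0.9226); 7.227 (modulus 7.227). The spectral radius is the largest modulus: r(A) ≈ 7.227. (Cross-check: r(A) ≤ ||A||_2 ≈ 7.6067; equality holds whenever A is normal, though it can also hold for some non-normal A.)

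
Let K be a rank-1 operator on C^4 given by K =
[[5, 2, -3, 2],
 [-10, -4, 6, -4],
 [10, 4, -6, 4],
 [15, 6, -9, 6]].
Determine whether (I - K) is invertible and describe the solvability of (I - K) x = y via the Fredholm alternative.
(I - K) is singular (det(I - K) = 0, i.e. 1 ∈ sigma(K)). (I - K) x = y is solvable iff y ⊥ ker((I - K)^*) = span{(5, 2, -3, 2)}, i.e. iff 5y_1 + 2y_2 - 3y_3 + 2y_4 = 0. When solvable, the solutions are x = y + c·(1, -2, 2, 3), c arbitrary (ker(I - K) = span{(1, -2, 2, 3)}, dimension 1).

K has rank 1, so it is an outer product K = u v^T: every row of K is a multiple of one row vector. Reading off the entries, u = (1, -2, 2, 3) and v = (5, 2, -3, 2) (row i of K equals u_i·v^T). A rank-one matrix u v^T satisfies K u = u (v·u) and kills the (3)-dimensional subspace v^⊥, so its characteristic polynomial is lambda^3 (lambda - v·u) with v·u = tr K = 1. Hence the eigenvalues of I - K are 1 (multiplicity 3) and 1 - (1) = 0, so det(I - K) = 0. (Direct check: I - K =
[[-4, -2, 3, -2],
 [10, 5, -6, 4],
 [-10, -4, 7, -4],
 [-15, -6, 9, -5]]
has determinant 0.) So 1 is an eigenvalue of K and (I - K) is not invertible. The finite-dimensional Fredholm alternative says: either (I - K) is invertible, or ker(I - K) ≠ {0} and then range(I - K) = ker((I - K)^*)^⊥, with dim ker(I - K) = dim ker((I - K)^*). We are in the second case, so we need both kernels. Kernel of I - K: (I - K) u = u - u (v·u) = u - u = 0, so ker(I - K) = span{u} = span{(1, -2, 2, 3)} (it is exactly 1-dimensional because rank(I - K) = 3). Kernel of the adjoint: K is real, so (I - K)^* = I - K^T = I - v u^T, and (I - v u^T) v = v - v (u·v) = 0; hence ker((I - K)^*) = span{v} = span{(5, 2, -3, 2)}. Therefore (I - K) x = y is solvable iff <y, v> = 0, i.e. iff 5y_1 + 2y_2 - 3y_3 + 2y_4 = 0. When this holds, K y = u (v·y) = 0, so (I - K) y = y and x = y is a particular solution; the full solution set is the line x = y + c·u = y + c·(1, -2, 2, 3), c ∈ C.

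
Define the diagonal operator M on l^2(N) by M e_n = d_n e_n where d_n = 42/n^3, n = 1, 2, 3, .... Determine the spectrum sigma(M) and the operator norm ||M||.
sigma(M) = {42/n^3 : n ≥ 1} ∪ {0}; ||M|| = 42

A bounded diagonal operator on l^2 with diagonal entries d_n has spectrum equal to the closure of {d_n : n ≥ 1}: every d_n is an eigenvalue (with eigenvector e_n), so {d_n} ⊂ sigma(M); the spectrum is closed, so its closure is too; and for lambda not in the closure, (M - lambda I) has bounded inverse (the diagonal entries 1/(d_n - lambda) are bounded). For our sequence d_n = 42/n^3, n = 1, 2, 3, ...:
  - {d_n} = {42/n^3 : n ≥ 1}; the only limit point is 0
  - closure = {42/n^3 : n ≥ 1} ∪ {0}
For the norm: a diagonal operator has ||M|| = sup_n |d_n|. Here d_n = 42/n^3 is positive and decreasing, so sup_n |d_n| = d_1 = 42. So ||M|| = 42.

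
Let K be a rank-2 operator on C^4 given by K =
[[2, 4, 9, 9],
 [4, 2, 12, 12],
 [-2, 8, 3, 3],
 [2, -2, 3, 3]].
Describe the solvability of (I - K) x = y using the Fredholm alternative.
(I - K) is invertible (det(I - K) = -69 ≠ 0), so for every y in C^4 the equation (I - K) x = y has a unique solution.

K has rank 2 and factors as K = U V^T = u1 v1^T + u2 v2^T with u1 = (-1, -2, 1, -1), v1 = (-2, 2, -3, -3), u2 = (2, 2, 2, 0), v2 = (0, 3, 3, 3) (multiplying out reproduces the displayed K). The nonzero eigenvalues of U V^T coincide with those of the 2 x 2 matrix G = V^T U = [[v1·u1, v1·u2], [v2·u1, v2·u2]] = [[-2, -6], [-6, 12]], and by the Sylvester determinant identity det(I_4 - U V^T) = det(I_2 - V^T U) = det([[3, 6], [6, -11]]) = (3)(-11) - (6)(6) = -69. (Direct check: I - K =
[[-1, -4, -9, -9],
 [-4, -1, -12, -12],
 [2, -8, -2, -3],
 [-2, 2, -3, -2]]
has determinant -69.) The finite-dimensional Fredholm alternative says: either (I - K) is invertible, or ker(I - K) ≠ {0} and then range(I - K) = ker((I - K)^*)^⊥, with dim ker(I - K) = dim ker((I - K)^*). Since det(I - K) ≠ 0, 1 is not an eigenvalue of K and ker(I - K) = {0}, so we are in the first case: for every y there is a unique x = (I - K)^(-1) y. (Explicitly, by the Woodbury identity, (I - U V^T)^(-1) = I + U (I_2 - G)^(-1) V^T.)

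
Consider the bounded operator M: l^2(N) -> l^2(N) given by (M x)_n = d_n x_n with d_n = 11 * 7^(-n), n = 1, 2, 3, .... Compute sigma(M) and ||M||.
sigma(M) = {11 * 7^(-n) : n ≥ 1} ∪ {0}; ||M|| = 11/7

A bounded diagonal operator on l^2 with diagonal entries d_n has spectrum equal to the closure of {d_n : n ≥ 1}: every d_n is an eigenvalue (with eigenvector e_n), so {d_n} ⊂ sigma(M); the spectrum is closed, so its closure is too; and for lambda not in the closure, (M - lambda I) has bounded inverse (the diagonal entries 1/(d_n - lambda) are bounded). For our sequence d_n = 11 * 7^(-n), n = 1, 2, 3, ...:
  - {d_n} = {11 * 7^(-n) : n ≥ 1}; the only limit point is 0
  - closure = {11 * 7^(-n) : n ≥ 1} ∪ {0}
For the norm: a diagonal operator has ||M|| = sup_n |d_n|. Here d_n = 11 * 7^(-n) is positive and decreasing, so sup_n |d_n| = d_1 = 11/7. So ||M|| = 11/7.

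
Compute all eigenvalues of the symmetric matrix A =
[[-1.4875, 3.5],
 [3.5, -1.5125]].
sigma(A) ≈ {-5, 2}

A is real symmetric, so its spectrum consists of real eigenvalues. Expanding the characteristic polynomial of the displayed matrix gives
  det(λ I - A) = p(λ) = λ^2 + (3)λ + (-10).
Solving p(λ) = 0 yields eigenvalues ≈ -5, 2. (A is shown rounded to 4 decimals, so these recover the underlying integer eigenvalues to within that precision.)
Verification: the trace of A = -3 equals the sum of eigenvalues -3, and det(A) ≈ -10.0002 matches the eigenvalue product -10.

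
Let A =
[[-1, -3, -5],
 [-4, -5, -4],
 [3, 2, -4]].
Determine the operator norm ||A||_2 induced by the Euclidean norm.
||A||_2 ≈ 9.305 (= sqrt(largest eigenvalue of A^T A))

||A||_2 = sigma_max(A) = sqrt(lambda_max(A^T A)). Form the symmetric matrix M = A^T A =
[[26, 29, 9],
 [29, 38, 27],
 [9, 27, 57]].
Its characteristic polynomial (trace, sum of principal 2x2 minors, determinant of M give the coefficients) is
  p(λ) = det(λ I - M) = λ^3 - 121λ^2 + 2985λ - 441.
No integer candidate from the rational root theorem (±divisors of 441) is a root, so the roots are irrational. The cubic discriminant is Δ = 23803319664 > 0, so there are three distinct real roots. p(0) = -441 and p(1) = 2424 have opposite signs, so a root lies in (0, 1); Newton's method refines it to λ ≈ 0.1486. p(34) = 477 and p(35) = -1316 have opposite signs, so a root lies in (34, 35); Newton's method refines it to λ ≈ 34.268. p(86) = -2591 and p(87) = 1908 have opposite signs, so a root lies in (86, 87); Newton's method refines it to λ ≈ 86.5834. Check (Vieta): the three roots sum to 121, matching tr M = 121.
So the eigenvalues of A^T A are ≈ 0.1486, 34.268, 86.5834 (all ≥ 0, as they must be for A^T A). The largest is λ_max ≈ 86.5834, hence ||A||_2 = sqrt(λ_max) ≈ 9.305.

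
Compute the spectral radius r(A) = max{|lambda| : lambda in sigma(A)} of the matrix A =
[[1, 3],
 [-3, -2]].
r(A) = sqrt(7) ≈ 2.6458

The eigenvalues of A are the roots of its characteristic polynomial. With M = A (coefficients from the trace and determinant):
  p(λ) = det(λ I - M) = λ^2 + λ + 7.
For λ^2 + λ + 7 the discriminant is -27. It is negative, so the roots are the complex-conjugate pair λ = -1/2 ± (sqrt(27)/2) i ≈ -0.5 ± 2.5981i. For a conjugate pair the product of the roots equals the constant term, so |λ|^2 = 7 and |λ| = sqrt(7) ≈ 2.6458.
Thus the eigenvalues (to 4 decimals) are -0.5 ± 2.5981i (modulus 2.6458). The spectral radius is the largest modulus: r(A) = sqrt(7) ≈ 2.6458. (Cross-check: r(A) ≤ ||A||_2 ≈ 4.5414; equality holds whenever A is normal, though it can also hold for some non-normal A.)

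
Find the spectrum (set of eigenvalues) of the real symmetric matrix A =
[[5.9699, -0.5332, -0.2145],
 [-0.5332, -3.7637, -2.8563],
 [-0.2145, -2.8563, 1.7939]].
sigma(A) ≈ {-5, 3, 6}

A is real symmetric, so its spectrum consists of real eigenvalues. Expanding the characteristic polynomial of the displayed matrix gives
  det(λ I - A) = p(λ) = λ^3 + (-4)λ^2 + (-27)λ + (90.0023).
Solving p(λ) = 0 yields eigenvalues ≈ -5, 3, 6. (A is shown rounded to 4 decimals, so these recover the underlying integer eigenvalues to within that precision.)
Verification: the trace of A = 4 equals the sum of eigenvalues 4, and det(A) ≈ -90.0023 matches the eigenvalue product -90.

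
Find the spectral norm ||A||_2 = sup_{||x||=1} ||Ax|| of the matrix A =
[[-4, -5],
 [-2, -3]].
||A||_2 = sqrt((54 + sqrt(2900))/2) ≈ 7.3434 (= sqrt(largest eigenvalue of A^T A))

||A||_2 = sigma_max(A) = sqrt(lambda_max(A^T A)). Form the symmetric matrix M = A^T A =
[[20, 26],
 [26, 34]].
Its characteristic polynomial (trace, determinant of M give the coefficients) is
  p(λ) = det(λ I - M) = λ^2 - 54λ + 4.
For λ^2 - 54λ + 4 the discriminant is 2900. It is nonnegative but not a perfect square, so the roots are real and irrational: λ = (54 ± sqrt(2900))/2 ≈ 53.9258, 0.0742.
So the eigenvalues of A^T A are ≈ 0.0742, 53.9258 (all ≥ 0, as they must be for A^T A). The largest is λ_max = (54 + sqrt(2900))/2 ≈ 53.9258, hence ||A||_2 = sqrt(λ_max) = sqrt((54 + sqrt(2900))/2) ≈ 7.3434.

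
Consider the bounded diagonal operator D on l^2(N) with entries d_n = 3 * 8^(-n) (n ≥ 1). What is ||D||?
||D|| = 3/8 (attained at n = 1)

For D diagonal, ||D|| = sup_n |d_n|. The sequence d_n = 3 * 8^(-n) is positive and strictly decreasing (ratio 8^(-1) < 1), so the supremum is d_1 = 3/8. Hence ||D|| = 3/8.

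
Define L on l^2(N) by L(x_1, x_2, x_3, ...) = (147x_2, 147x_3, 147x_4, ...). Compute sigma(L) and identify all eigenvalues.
sigma(L) = closed disk {z in C : |z| ≤ 147}; sigma_p(L) = open disk {z in C : |z| < 147}

Note L = 147·V where V is the unit left shift (V x)_k = x_{k+1}; so sigma(L) = 147·sigma(V) and ||L|| = 147||V||. ||L x||^2 = 21609sum_{k≥2} |x_k|^2 ≤ 21609||x||^2, with equality on {x : x_1 = 0}, so ||L|| = 147. For any lambda with |lambda| < 147, set r = lambda/147 (|r| < 1); the vector x = (1, r, r^2, ...) is in l^2 and satisfies L x = 147(r, r^2, ...) = lambda x, so lambda is an eigenvalue. On the boundary |lambda| = 147 the geometric series diverges, so no l^2 eigenvector exists, but these lambda lie in the approximate point spectrum. Hence sigma(L) is the closed disk of radius 147 and sigma_p(L) is the open disk.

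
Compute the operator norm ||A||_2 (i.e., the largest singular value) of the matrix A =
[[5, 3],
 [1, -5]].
||A||_2 = sqrt((60 + sqrt(464))/2) ≈ 6.3852 (= sqrt(largest eigenvalue of A^T A))

||A||_2 = sigma_max(A) = sqrt(lambda_max(A^T A)). Form the symmetric matrix M = A^T A =
[[26, 10],
 [10, 34]].
Its characteristic polynomial (trace, determinant of M give the coefficients) is
  p(λ) = det(λ I - M) = λ^2 - 60λ + 784.
For λ^2 - 60λ + 784 the discriminant is 464. It is nonnegative but not a perfect square, so the roots are real and irrational: λ = (60 ± sqrt(464))/2 ≈ 40.7703, 19.2297.
So the eigenvalues of A^T A are ≈ 19.2297, 40.7703 (all ≥ 0, as they must be for A^T A). The largest is λ_max = (60 + sqrt(464))/2 ≈ 40.7703, hence ||A||_2 = sqrt(λ_max) = sqrt((60 + sqrt(464))/2) ≈ 6.3852.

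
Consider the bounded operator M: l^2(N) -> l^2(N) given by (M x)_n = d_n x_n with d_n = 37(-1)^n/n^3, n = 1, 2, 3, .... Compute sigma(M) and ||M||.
sigma(M) = {37(-1)^n/n^3 : n ≥ 1} ∪ {0}; ||M|| = 37

A bounded diagonal operator on l^2 with diagonal entries d_n has spectrum equal to the closure of {d_n : n ≥ 1}: every d_n is an eigenvalue (with eigenvector e_n), so {d_n} ⊂ sigma(M); the spectrum is closed, so its closure is too; and for lambda not in the closure, (M - lambda I) has bounded inverse (the diagonal entries 1/(d_n - lambda) are bounded). For our sequence d_n = 37(-1)^n/n^3, n = 1, 2, 3, ...:
  - {d_n} = {37(-1)^n/n^3 : n ≥ 1}; the only limit point is 0
  - closure = {37(-1)^n/n^3 : n ≥ 1} ∪ {0}
For the norm: a diagonal operator has ||M|| = sup_n |d_n|. Here |d_n| = 37/n^3 is decreasing, so sup_n |d_n| = |d_1| = 37. So ||M|| = 37.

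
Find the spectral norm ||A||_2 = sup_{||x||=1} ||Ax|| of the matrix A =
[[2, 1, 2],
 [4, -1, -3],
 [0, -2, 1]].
||A||_2 ≈ 5.1094 (= sqrt(largest eigenvalue of A^T A))

||A||_2 = sigma_max(A) = sqrt(lambda_max(A^T A)). Form the symmetric matrix M = A^T A =
[[20, -2, -8],
 [-2, 6, 3],
 [-8, 3, 14]].
Its characteristic polynomial (trace, sum of principal 2x2 minors, determinant of M give the coefficients) is
  p(λ) = det(λ I - M) = λ^3 - 40λ^2 + 407λ - 1156.
No integer candidate from the rational root theorem (±divisors of 1156) is a root, so the roots are irrational. The cubic discriminant is Δ = 2098996 > 0, so there are three distinct real roots. p(4) = -104 and p(5) = 4 have opposite signs, so a root lies in (4, 5); Newton's method refines it to λ ≈ 4.9519. p(8) = 52 and p(9) = -4 have opposite signs, so a root lies in (8, 9); Newton's method refines it to λ ≈ 8.9422. p(26) = -38 and p(27) = 356 have opposite signs, so a root lies in (26, 27); Newton's method refines it to λ ≈ 26.1058. Check (Vieta): the three roots sum to 40, matching tr M = 40.
So the eigenvalues of A^T A are ≈ 4.9519, 8.9422, 26.1058 (all ≥ 0, as they must be for A^T A). The largest is λ_max ≈ 26.1058, hence ||A||_2 = sqrt(λ_max) ≈ 5.1094.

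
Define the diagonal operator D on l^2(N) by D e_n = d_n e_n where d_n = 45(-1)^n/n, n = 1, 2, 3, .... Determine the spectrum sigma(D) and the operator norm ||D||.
sigma(D) = {45(-1)^n/n : n ≥ 1} ∪ {0}; ||D|| = 45

A bounded diagonal operator on l^2 with diagonal entries d_n has spectrum equal to the closure of {d_n : n ≥ 1}: every d_n is an eigenvalue (with eigenvector e_n), so {d_n} ⊂ sigma(D); the spectrum is closed, so its closure is too; and for lambda not in the closure, (D - lambda I) has bounded inverse (the diagonal entries 1/(d_n - lambda) are bounded). For our sequence d_n = 45(-1)^n/n, n = 1, 2, 3, ...:
  - {d_n} = {45(-1)^n/n : n ≥ 1}; the only limit point is 0
  - closure = {45(-1)^n/n : n ≥ 1} ∪ {0}
For the norm: a diagonal operator has ||D|| = sup_n |d_n|. Here |d_n| = 45/n is decreasing, so sup_n |d_n| = |d_1| = 45. So ||D|| = 45.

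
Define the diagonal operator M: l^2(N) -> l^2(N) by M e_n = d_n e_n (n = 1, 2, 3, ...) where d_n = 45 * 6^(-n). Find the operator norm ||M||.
||M|| = 15/2 (attained at n = 1)

For M diagonal, ||M|| = sup_n |d_n|. The sequence d_n = 45 * 6^(-n) is positive and strictly decreasing (ratio 6^(-1) < 1), so the supremum is d_1 = 45/6 = 15/2. Hence ||M|| = 15/2.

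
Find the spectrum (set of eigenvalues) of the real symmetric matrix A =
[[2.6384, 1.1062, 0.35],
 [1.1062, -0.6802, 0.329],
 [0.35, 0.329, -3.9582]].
sigma(A) ≈ {-4, -1, 3}

A is real symmetric, so its spectrum consists of real eigenvalues. Expanding the characteristic polynomial of the displayed matrix gives
  det(λ I - A) = p(λ) = λ^3 + (2)λ^2 + (-11)λ + (-12).
Solving p(λ) = 0 yields eigenvalues ≈ -4, -1, 3. (A is shown rounded to 4 decimals, so these recover the underlying integer eigenvalues to within that precision.)
Verification: the trace of A = -2 equals the sum of eigenvalues -2, and det(A) ≈ 11.9996 matches the eigenvalue product 12.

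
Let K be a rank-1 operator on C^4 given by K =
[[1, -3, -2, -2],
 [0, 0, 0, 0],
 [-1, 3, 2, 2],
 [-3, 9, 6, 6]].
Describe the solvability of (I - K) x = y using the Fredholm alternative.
(I - K) is invertible (det(I - K) = -8 ≠ 0), so for every y in C^4 the equation (I - K) x = y has a unique solution.

K has rank 1, so it is an outer product K = u v^T: every row of K is a multiple of one row vector. Reading off the entries, u = (-1, 0, 1, 3) and v = (-1, 3, 2, 2) (row i of K equals u_i·v^T). A rank-one matrix u v^T satisfies K u = u (v·u) and kills the (3)-dimensional subspace v^⊥, so its characteristic polynomial is lambda^3 (lambda - v·u) with v·u = tr K = 9. Hence the eigenvalues of I - K are 1 (multiplicity 3) and 1 - (9) = -8, so det(I - K) = -8. (Direct check: I - K =
[[0, 3, 2, 2],
 [0, 1, 0, 0],
 [1, -3, -1, -2],
 [3, -9, -6, -5]]
has determinant -8.) The finite-dimensional Fredholm alternative says: either (I - K) is invertible, or ker(I - K) ≠ {0} and then range(I - K) = ker((I - K)^*)^⊥, with dim ker(I - K) = dim ker((I - K)^*). Since det(I - K) ≠ 0, 1 is not an eigenvalue of K and ker(I - K) = {0}, so we are in the first case: for every y there is a unique x = (I - K)^(-1) y. Explicitly, by the Sherman–Morrison formula, (I - u v^T)^(-1) = I + u v^T/(1 - v·u), i.e. (I - K)^(-1) = I + K/(-8).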